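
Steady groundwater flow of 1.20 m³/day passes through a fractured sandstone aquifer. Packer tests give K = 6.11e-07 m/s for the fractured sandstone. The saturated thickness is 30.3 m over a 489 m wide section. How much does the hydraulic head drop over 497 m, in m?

0.762

Convert K: 6.11e-07 m/s × 86400 = 0.05279 m/day.
Cross-sectional area A = 489 × 30.3 = 14817 m².
From Q = K·A·i, i = Q / (K·A) = 1.20 / (0.05279 × 14817) = 0.001534.
Head loss Δh = i · L = 0.001534 × 497 = 0.7625 m.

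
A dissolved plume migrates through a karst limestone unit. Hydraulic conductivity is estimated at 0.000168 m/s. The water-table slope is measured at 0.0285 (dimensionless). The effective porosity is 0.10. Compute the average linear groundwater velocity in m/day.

4.14

Convert K: 0.000168 m/s × 86400 = 14.52 m/day.
Hydraulic gradient i = 0.0285.
Darcy flux q = K · i = 14.52 × 0.02850 = 0.4137 m/day.
Seepage velocity v = q / n_e = 0.4137 / 0.10 = 4.137 m/day.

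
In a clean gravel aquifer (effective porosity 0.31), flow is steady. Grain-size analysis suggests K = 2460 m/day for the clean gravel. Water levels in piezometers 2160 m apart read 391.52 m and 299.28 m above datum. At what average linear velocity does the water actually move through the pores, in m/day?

339

Hydraulic gradient i = (391.52 − 299.28) / 2160 = 92.24 / 2160 = 0.04270.
Darcy flux q = K · i = 2460 × 0.04270 = 105.1 m/day.
Seepage velocity v = q / n_e = 105.1 / 0.31 = 338.9 m/day.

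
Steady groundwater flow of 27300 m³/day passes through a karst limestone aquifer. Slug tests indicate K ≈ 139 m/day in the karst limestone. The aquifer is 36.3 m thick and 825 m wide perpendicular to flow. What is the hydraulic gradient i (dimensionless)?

0.00656

Cross-sectional area A = 825 × 36.3 = 29947 m².
From Q = K·A·i, i = Q / (K·A) = 27300 / (139.0 × 29947) = 0.006558.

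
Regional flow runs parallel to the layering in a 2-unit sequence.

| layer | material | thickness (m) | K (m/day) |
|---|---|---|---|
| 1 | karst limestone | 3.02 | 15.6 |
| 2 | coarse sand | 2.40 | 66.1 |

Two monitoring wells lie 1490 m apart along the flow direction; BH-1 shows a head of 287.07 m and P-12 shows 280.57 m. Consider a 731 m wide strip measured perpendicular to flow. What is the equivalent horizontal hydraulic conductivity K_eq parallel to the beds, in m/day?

38.0

Flow is parallel to layering, so each bed carries its own Darcy discharge and the transmissivities add.
Σ(K_i·b_i) = 15.6×3.02 + 66.1×2.40 = 205.8 m²/day.
Total thickness b = 5.420 m, so K_eq = Σ(K_i·b_i)/b = 37.96 m/day.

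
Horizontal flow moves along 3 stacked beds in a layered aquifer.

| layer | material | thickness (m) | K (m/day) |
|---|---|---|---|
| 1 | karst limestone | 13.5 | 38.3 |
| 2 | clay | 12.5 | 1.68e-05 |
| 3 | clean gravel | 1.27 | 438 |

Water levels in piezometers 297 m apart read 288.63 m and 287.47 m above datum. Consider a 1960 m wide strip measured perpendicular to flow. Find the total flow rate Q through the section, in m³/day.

8220

Flow is parallel to layering, so each bed carries its own Darcy discharge and the transmissivities add.
Σ(K_i·b_i) = 38.3×13.5 + 1.68e-05×12.5 + 438×1.27 = 1073 m²/day.
Hydraulic gradient i = (288.63 − 287.47) / 297 = 1.16 / 297 = 0.003906.
Q = Σ(K_i·b_i) · W · i = 1073 × 1960 × 0.003906 = 8216 m³/day.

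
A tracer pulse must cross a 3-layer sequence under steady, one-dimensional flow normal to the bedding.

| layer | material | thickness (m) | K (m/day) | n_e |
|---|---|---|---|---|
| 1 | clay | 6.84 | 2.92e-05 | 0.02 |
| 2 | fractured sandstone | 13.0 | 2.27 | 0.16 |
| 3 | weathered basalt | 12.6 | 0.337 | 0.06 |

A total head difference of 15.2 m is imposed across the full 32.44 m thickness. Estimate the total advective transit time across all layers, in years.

With flow normal to the layers, continuity requires the same specific discharge q through every layer.
Σ(b_i/K_i) = 6.84/2.92e-05 + 13.0/2.27 + 12.6/0.337 = 2.343e+05 d.
q = Δh / Σ(b_i/K_i) = 15.2 / 2.343e+05 = 6.488e-05 m/day.
In each layer the seepage velocity is v_i = q/n_i, so the layer transit time is t_i = b_i·n_i / q:
  layer 1 (clay): t_1 = 6.84 × 0.02 / 6.488e-05 = 2109 d
  layer 2 (fractured sandstone): t_2 = 13.0 × 0.16 / 6.488e-05 = 32061 d
  layer 3 (weathered basalt): t_3 = 12.6 × 0.06 / 6.488e-05 = 11653 d
Total t = Σ t_i = 45822 days = 125.5 years.

125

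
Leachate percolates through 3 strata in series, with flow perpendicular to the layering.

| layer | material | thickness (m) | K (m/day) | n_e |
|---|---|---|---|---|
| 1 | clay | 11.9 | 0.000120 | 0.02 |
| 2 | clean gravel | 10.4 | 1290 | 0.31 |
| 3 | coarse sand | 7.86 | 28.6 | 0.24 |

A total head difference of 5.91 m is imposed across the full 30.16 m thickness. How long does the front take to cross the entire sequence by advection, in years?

With flow normal to the layers, continuity requires the same specific discharge q through every layer.
Σ(b_i/K_i) = 11.9/0.000120 + 10.4/1290 + 7.86/28.6 = 99167 d.
q = Δh / Σ(b_i/K_i) = 5.91 / 99167 = 5.960e-05 m/day.
In each layer the seepage velocity is v_i = q/n_i, so the layer transit time is t_i = b_i·n_i / q:
  layer 1 (clay): t_1 = 11.9 × 0.02 / 5.960e-05 = 3994 d
  layer 2 (clean gravel): t_2 = 10.4 × 0.31 / 5.960e-05 = 54097 d
  layer 3 (coarse sand): t_3 = 7.86 × 0.24 / 5.960e-05 = 31653 d
Total t = Σ t_i = 89744 days = 245.7 years.

246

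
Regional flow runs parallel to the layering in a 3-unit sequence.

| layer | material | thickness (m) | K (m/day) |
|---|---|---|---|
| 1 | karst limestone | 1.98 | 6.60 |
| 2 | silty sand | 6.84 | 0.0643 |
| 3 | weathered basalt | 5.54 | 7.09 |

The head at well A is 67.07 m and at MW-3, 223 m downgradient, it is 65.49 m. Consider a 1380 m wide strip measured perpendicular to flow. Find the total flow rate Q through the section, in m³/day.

Flow is parallel to layering, so each bed carries its own Darcy discharge and the transmissivities add.
Σ(K_i·b_i) = 6.60×1.98 + 0.0643×6.84 + 7.09×5.54 = 52.79 m²/day.
Hydraulic gradient i = (67.07 − 65.49) / 223 = 1.58 / 223 = 0.007085.
Q = Σ(K_i·b_i) · W · i = 52.79 × 1380 × 0.007085 = 516.1 m³/day.

516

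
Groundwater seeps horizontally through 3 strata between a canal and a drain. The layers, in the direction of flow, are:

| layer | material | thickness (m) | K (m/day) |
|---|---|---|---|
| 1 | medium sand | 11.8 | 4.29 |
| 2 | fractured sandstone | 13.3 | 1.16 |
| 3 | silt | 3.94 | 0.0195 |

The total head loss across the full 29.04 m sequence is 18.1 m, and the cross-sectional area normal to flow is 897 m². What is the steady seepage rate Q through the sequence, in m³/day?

Flow is perpendicular to layering, so the layers act in series and the equivalent K is the thickness-weighted harmonic mean.
Total thickness L = 11.8 + 13.3 + 3.94 = 29.04 m.
Σ(b_i/K_i) = 11.8/4.29 + 13.3/1.16 + 3.94/0.0195 = 216.3 d.
K_eq = L / Σ(b_i/K_i) = 29.04 / 216.3 = 0.1343 m/day.
Q = K_eq · A · (Δh/L) = 0.1343 × 897 × (18.1/29.04) = 75.07 m³/day.

75.1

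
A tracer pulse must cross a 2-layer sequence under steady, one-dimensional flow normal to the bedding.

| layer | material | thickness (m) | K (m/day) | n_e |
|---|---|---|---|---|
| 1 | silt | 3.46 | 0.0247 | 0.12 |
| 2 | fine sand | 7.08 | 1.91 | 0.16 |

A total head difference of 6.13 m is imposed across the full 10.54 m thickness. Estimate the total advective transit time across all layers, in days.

36.3

With flow normal to the layers, continuity requires the same specific discharge q through every layer.
Σ(b_i/K_i) = 3.46/0.0247 + 7.08/1.91 = 143.8 d.
q = Δh / Σ(b_i/K_i) = 6.13 / 143.8 = 0.04263 m/day.
In each layer the seepage velocity is v_i = q/n_i, so the layer transit time is t_i = b_i·n_i / q:
  layer 1 (silt): t_1 = 3.46 × 0.12 / 0.04263 = 9.739 d
  layer 2 (fine sand): t_2 = 7.08 × 0.16 / 0.04263 = 26.57 d
Total t = Σ t_i = 36.31 days.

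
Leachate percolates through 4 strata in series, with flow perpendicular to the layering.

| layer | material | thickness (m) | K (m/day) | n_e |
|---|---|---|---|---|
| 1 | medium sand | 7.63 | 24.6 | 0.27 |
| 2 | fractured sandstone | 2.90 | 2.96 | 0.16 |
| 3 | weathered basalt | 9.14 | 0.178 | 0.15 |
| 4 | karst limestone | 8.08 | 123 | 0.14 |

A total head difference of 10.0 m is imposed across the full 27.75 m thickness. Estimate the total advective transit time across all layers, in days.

26.5

With flow normal to the layers, continuity requires the same specific discharge q through every layer.
Σ(b_i/K_i) = 7.63/24.6 + 2.90/2.96 + 9.14/0.178 + 8.08/123 = 52.70 d.
q = Δh / Σ(b_i/K_i) = 10.0 / 52.70 = 0.1897 m/day.
In each layer the seepage velocity is v_i = q/n_i, so the layer transit time is t_i = b_i·n_i / q:
  layer 1 (medium sand): t_1 = 7.63 × 0.27 / 0.1897 = 10.86 d
  layer 2 (fractured sandstone): t_2 = 2.90 × 0.16 / 0.1897 = 2.445 d
  layer 3 (weathered basalt): t_3 = 9.14 × 0.15 / 0.1897 = 7.226 d
  layer 4 (karst limestone): t_4 = 8.08 × 0.14 / 0.1897 = 5.962 d
Total t = Σ t_i = 26.49 days.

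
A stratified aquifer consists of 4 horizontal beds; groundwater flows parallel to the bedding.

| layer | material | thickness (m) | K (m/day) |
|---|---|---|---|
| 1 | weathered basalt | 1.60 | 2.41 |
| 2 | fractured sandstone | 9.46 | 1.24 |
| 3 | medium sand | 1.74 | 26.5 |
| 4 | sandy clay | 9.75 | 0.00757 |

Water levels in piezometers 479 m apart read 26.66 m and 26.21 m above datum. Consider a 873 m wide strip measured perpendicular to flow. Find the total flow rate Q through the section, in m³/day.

Flow is parallel to layering, so each bed carries its own Darcy discharge and the transmissivities add.
Σ(K_i·b_i) = 2.41×1.60 + 1.24×9.46 + 26.5×1.74 + 0.00757×9.75 = 61.77 m²/day.
Hydraulic gradient i = (26.66 − 26.21) / 479 = 0.45 / 479 = 0.0009395.
Q = Σ(K_i·b_i) · W · i = 61.77 × 873 × 0.0009395 = 50.66 m³/day.

50.7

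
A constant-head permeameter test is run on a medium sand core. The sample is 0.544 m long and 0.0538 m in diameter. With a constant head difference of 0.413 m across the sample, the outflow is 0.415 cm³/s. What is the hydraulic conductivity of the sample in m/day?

Cross-sectional area A = π·(d/2)² = π × (0.0538/2)² = 0.002273 m².
Convert discharge: 0.415 cm³/s = 4.150e-07 m³/s.
Darcy's law rearranged: K = Q·L / (A·Δh) = 4.150e-07 × 0.544 / (0.002273 × 0.413) = 0.0002405 m/s = 20.78 m/day.

20.8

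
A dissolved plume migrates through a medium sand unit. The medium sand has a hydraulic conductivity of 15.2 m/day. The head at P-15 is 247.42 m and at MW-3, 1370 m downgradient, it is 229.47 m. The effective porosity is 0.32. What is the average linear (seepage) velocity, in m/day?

0.622

Hydraulic gradient i = (247.42 − 229.47) / 1370 = 17.95 / 1370 = 0.01310.
Darcy flux q = K · i = 15.20 × 0.01310 = 0.1992 m/day.
Seepage velocity v = q / n_e = 0.1992 / 0.32 = 0.6224 m/day.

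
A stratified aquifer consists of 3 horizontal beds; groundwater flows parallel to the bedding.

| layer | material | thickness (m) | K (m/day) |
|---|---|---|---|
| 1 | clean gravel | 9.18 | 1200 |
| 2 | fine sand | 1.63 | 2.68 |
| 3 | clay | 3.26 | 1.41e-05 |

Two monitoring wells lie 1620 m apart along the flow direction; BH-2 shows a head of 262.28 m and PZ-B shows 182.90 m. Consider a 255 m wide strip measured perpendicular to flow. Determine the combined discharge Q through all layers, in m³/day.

Flow is parallel to layering, so each bed carries its own Darcy discharge and the transmissivities add.
Σ(K_i·b_i) = 1200×9.18 + 2.68×1.63 + 1.41e-05×3.26 = 11020 m²/day.
Hydraulic gradient i = (262.28 − 182.90) / 1620 = 79.38 / 1620 = 0.04900.
Q = Σ(K_i·b_i) · W · i = 11020 × 255 × 0.04900 = 1.377e+05 m³/day.

138000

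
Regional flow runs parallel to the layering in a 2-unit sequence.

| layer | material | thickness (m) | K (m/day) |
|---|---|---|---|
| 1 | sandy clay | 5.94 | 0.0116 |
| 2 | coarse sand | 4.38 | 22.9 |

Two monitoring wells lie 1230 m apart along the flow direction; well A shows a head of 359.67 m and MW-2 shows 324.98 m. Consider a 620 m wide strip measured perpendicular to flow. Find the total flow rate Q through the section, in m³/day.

1760

Flow is parallel to layering, so each bed carries its own Darcy discharge and the transmissivities add.
Σ(K_i·b_i) = 0.0116×5.94 + 22.9×4.38 = 100.4 m²/day.
Hydraulic gradient i = (359.67 − 324.98) / 1230 = 34.69 / 1230 = 0.02820.
Q = Σ(K_i·b_i) · W · i = 100.4 × 620 × 0.02820 = 1755 m³/day.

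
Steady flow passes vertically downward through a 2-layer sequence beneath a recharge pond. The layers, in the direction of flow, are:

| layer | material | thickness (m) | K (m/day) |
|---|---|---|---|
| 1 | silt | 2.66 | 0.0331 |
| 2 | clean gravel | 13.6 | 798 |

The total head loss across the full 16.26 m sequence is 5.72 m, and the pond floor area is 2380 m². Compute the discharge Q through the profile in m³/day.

Flow is perpendicular to layering, so the layers act in series and the equivalent K is the thickness-weighted harmonic mean.
Total thickness L = 2.66 + 13.6 = 16.26 m.
Σ(b_i/K_i) = 2.66/0.0331 + 13.6/798 = 80.38 d.
K_eq = L / Σ(b_i/K_i) = 16.26 / 80.38 = 0.2023 m/day.
Q = K_eq · A · (Δh/L) = 0.2023 × 2380 × (5.72/16.26) = 169.4 m³/day.

169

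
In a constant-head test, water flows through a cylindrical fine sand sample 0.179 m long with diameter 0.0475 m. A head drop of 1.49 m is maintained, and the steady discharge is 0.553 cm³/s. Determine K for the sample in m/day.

3.24

Cross-sectional area A = π·(d/2)² = π × (0.0475/2)² = 0.001772 m².
Convert discharge: 0.553 cm³/s = 5.530e-07 m³/s.
Darcy's law rearranged: K = Q·L / (A·Δh) = 5.530e-07 × 0.179 / (0.001772 × 1.49) = 3.749e-05 m/s = 3.239 m/day.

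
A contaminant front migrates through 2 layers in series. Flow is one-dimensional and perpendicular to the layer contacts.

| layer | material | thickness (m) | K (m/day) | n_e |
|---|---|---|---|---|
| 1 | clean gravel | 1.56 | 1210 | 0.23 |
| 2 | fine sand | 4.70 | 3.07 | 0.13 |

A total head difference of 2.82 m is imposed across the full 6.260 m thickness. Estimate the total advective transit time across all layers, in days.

0.527

With flow normal to the layers, continuity requires the same specific discharge q through every layer.
Σ(b_i/K_i) = 1.56/1210 + 4.70/3.07 = 1.532 d.
q = Δh / Σ(b_i/K_i) = 2.82 / 1.532 = 1.840 m/day.
In each layer the seepage velocity is v_i = q/n_i, so the layer transit time is t_i = b_i·n_i / q:
  layer 1 (clean gravel): t_1 = 1.56 × 0.23 / 1.840 = 0.1950 d
  layer 2 (fine sand): t_2 = 4.70 × 0.13 / 1.840 = 0.3320 d
Total t = Σ t_i = 0.5269 days.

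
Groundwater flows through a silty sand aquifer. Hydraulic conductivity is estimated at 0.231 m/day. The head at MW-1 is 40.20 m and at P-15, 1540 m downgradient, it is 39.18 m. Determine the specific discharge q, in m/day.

0.000153

Hydraulic gradient i = (40.20 − 39.18) / 1540 = 1.02 / 1540 = 0.0006623.
Specific discharge q = K · i = 0.2310 × 0.0006623 = 0.0001530 m/day.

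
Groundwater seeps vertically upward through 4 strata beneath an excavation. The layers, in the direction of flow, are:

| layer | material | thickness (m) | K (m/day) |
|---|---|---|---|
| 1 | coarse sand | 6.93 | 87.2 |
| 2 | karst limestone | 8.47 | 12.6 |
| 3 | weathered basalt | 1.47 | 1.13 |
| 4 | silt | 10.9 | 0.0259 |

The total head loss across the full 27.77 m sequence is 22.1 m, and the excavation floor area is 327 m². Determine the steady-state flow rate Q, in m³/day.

Flow is perpendicular to layering, so the layers act in series and the equivalent K is the thickness-weighted harmonic mean.
Total thickness L = 6.93 + 8.47 + 1.47 + 10.9 = 27.77 m.
Σ(b_i/K_i) = 6.93/87.2 + 8.47/12.6 + 1.47/1.13 + 10.9/0.0259 = 422.9 d.
K_eq = L / Σ(b_i/K_i) = 27.77 / 422.9 = 0.06567 m/day.
Q = K_eq · A · (Δh/L) = 0.06567 × 327 × (22.1/27.77) = 17.09 m³/day.

17.1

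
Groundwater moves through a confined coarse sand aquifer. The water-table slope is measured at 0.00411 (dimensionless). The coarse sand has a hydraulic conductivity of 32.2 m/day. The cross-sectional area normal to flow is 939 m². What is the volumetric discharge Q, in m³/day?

124

Hydraulic gradient i = 0.00411.
Darcy's law: Q = K · A · i = 32.20 × 939.0 × 0.004110 = 124.3 m³/day.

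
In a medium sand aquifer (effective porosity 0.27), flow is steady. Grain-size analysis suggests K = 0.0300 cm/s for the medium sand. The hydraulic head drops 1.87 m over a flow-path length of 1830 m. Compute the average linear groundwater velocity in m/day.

0.0981

Convert K: 0.0300 cm/s × 864 = 25.92 m/day.
Hydraulic gradient i = Δh / L = 1.87 / 1830 = 0.001022.
Darcy flux q = K · i = 25.92 × 0.001022 = 0.02649 m/day.
Seepage velocity v = q / n_e = 0.02649 / 0.27 = 0.09810 m/day.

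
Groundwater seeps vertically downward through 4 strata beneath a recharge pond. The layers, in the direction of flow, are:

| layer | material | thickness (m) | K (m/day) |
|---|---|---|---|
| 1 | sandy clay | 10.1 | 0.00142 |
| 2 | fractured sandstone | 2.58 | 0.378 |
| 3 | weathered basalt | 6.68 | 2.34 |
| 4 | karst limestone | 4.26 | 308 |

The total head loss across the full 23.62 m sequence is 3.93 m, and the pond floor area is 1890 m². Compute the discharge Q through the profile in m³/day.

Flow is perpendicular to layering, so the layers act in series and the equivalent K is the thickness-weighted harmonic mean.
Total thickness L = 10.1 + 2.58 + 6.68 + 4.26 = 23.62 m.
Σ(b_i/K_i) = 10.1/0.00142 + 2.58/0.378 + 6.68/2.34 + 4.26/308 = 7122 d.
K_eq = L / Σ(b_i/K_i) = 23.62 / 7122 = 0.003316 m/day.
Q = K_eq · A · (Δh/L) = 0.003316 × 1890 × (3.93/23.62) = 1.043 m³/day.

1.04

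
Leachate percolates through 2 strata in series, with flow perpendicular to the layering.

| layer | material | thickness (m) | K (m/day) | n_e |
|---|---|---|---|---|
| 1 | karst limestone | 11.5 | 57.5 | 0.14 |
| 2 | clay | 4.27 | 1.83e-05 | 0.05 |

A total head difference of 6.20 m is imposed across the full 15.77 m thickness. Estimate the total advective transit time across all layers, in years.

With flow normal to the layers, continuity requires the same specific discharge q through every layer.
Σ(b_i/K_i) = 11.5/57.5 + 4.27/1.83e-05 = 2.333e+05 d.
q = Δh / Σ(b_i/K_i) = 6.20 / 2.333e+05 = 2.657e-05 m/day.
In each layer the seepage velocity is v_i = q/n_i, so the layer transit time is t_i = b_i·n_i / q:
  layer 1 (karst limestone): t_1 = 11.5 × 0.14 / 2.657e-05 = 60591 d
  layer 2 (clay): t_2 = 4.27 × 0.05 / 2.657e-05 = 8035 d
Total t = Σ t_i = 68626 days = 187.9 years.

188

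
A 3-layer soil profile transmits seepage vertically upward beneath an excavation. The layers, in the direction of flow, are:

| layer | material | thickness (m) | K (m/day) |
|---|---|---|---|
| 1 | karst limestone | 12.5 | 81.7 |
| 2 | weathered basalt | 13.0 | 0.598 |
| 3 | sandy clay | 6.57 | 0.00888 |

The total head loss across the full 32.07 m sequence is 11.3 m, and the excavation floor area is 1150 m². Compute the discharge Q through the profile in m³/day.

Flow is perpendicular to layering, so the layers act in series and the equivalent K is the thickness-weighted harmonic mean.
Total thickness L = 12.5 + 13.0 + 6.57 = 32.07 m.
Σ(b_i/K_i) = 12.5/81.7 + 13.0/0.598 + 6.57/0.00888 = 761.8 d.
K_eq = L / Σ(b_i/K_i) = 32.07 / 761.8 = 0.04210 m/day.
Q = K_eq · A · (Δh/L) = 0.04210 × 1150 × (11.3/32.07) = 17.06 m³/day.

17.1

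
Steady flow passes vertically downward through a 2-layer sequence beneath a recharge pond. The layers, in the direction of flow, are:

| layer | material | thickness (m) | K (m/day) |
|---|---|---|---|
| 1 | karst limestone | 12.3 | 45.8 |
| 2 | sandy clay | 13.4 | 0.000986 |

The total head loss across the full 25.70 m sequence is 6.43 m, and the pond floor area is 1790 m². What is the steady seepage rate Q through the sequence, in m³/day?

Flow is perpendicular to layering, so the layers act in series and the equivalent K is the thickness-weighted harmonic mean.
Total thickness L = 12.3 + 13.4 = 25.70 m.
Σ(b_i/K_i) = 12.3/45.8 + 13.4/0.000986 = 13591 d.
K_eq = L / Σ(b_i/K_i) = 25.70 / 13591 = 0.001891 m/day.
Q = K_eq · A · (Δh/L) = 0.001891 × 1790 × (6.43/25.70) = 0.8469 m³/day.

0.847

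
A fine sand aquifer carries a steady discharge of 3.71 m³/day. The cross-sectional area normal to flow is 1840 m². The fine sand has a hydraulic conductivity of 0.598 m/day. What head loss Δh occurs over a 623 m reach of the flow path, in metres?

2.10

From Q = K·A·i, i = Q / (K·A) = 3.71 / (0.5980 × 1840) = 0.003372.
Head loss Δh = i · L = 0.003372 × 623 = 2.101 m.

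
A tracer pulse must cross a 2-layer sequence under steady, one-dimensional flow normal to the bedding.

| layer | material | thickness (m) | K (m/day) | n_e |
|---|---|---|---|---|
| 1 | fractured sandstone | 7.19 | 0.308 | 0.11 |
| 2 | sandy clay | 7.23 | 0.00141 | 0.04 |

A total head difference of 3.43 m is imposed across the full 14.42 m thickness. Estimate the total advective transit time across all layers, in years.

With flow normal to the layers, continuity requires the same specific discharge q through every layer.
Σ(b_i/K_i) = 7.19/0.308 + 7.23/0.00141 = 5151 d.
q = Δh / Σ(b_i/K_i) = 3.43 / 5151 = 0.0006659 m/day.
In each layer the seepage velocity is v_i = q/n_i, so the layer transit time is t_i = b_i·n_i / q:
  layer 1 (fractured sandstone): t_1 = 7.19 × 0.11 / 0.0006659 = 1188 d
  layer 2 (sandy clay): t_2 = 7.23 × 0.04 / 0.0006659 = 434.3 d
Total t = Σ t_i = 1622 days = 4.441 years.

4.44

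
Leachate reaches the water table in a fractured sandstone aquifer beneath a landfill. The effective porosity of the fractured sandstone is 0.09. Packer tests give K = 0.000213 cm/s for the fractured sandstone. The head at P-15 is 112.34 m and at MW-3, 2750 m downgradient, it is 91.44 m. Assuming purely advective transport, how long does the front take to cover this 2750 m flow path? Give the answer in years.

Convert K: 0.000213 cm/s × 864 = 0.1840 m/day.
Hydraulic gradient i = (112.34 − 91.44) / 2750 = 20.9 / 2750 = 0.007600.
Darcy flux q = K · i = 0.1840 × 0.007600 = 0.001399 m/day.
Seepage velocity v = q / n_e = 0.001399 / 0.09 = 0.01554 m/day.
Travel time t = L / v = 2750 / 0.01554 = 1.770e+05 days = 484.5 years.

484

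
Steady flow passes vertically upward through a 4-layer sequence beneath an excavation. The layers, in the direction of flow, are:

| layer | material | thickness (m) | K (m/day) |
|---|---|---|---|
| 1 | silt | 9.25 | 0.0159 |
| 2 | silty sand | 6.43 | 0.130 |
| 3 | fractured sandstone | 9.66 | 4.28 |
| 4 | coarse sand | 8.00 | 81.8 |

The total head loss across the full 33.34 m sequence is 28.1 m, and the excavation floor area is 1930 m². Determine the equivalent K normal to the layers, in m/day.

0.0526

Flow is perpendicular to layering, so the layers act in series and the equivalent K is the thickness-weighted harmonic mean.
Total thickness L = 9.25 + 6.43 + 9.66 + 8.00 = 33.34 m.
Σ(b_i/K_i) = 9.25/0.0159 + 6.43/0.130 + 9.66/4.28 + 8.00/81.8 = 633.6 d.
K_eq = L / Σ(b_i/K_i) = 33.34 / 633.6 = 0.05262 m/day.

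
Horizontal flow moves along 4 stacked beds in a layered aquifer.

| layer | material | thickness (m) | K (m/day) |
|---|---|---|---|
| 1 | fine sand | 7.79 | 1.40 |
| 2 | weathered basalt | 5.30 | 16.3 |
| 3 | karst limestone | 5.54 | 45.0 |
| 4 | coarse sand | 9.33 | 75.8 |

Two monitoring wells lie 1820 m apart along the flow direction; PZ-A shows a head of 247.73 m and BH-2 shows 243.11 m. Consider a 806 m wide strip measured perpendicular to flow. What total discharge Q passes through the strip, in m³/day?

Flow is parallel to layering, so each bed carries its own Darcy discharge and the transmissivities add.
Σ(K_i·b_i) = 1.40×7.79 + 16.3×5.30 + 45.0×5.54 + 75.8×9.33 = 1054 m²/day.
Hydraulic gradient i = (247.73 − 243.11) / 1820 = 4.62 / 1820 = 0.002538.
Q = Σ(K_i·b_i) · W · i = 1054 × 806 × 0.002538 = 2156 m³/day.

2160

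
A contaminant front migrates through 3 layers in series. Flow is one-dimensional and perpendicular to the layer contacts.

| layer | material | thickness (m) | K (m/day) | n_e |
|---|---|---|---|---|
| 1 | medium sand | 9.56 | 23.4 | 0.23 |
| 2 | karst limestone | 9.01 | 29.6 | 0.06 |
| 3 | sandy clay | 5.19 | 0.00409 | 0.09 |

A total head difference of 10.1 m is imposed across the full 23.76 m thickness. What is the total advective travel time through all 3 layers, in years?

With flow normal to the layers, continuity requires the same specific discharge q through every layer.
Σ(b_i/K_i) = 9.56/23.4 + 9.01/29.6 + 5.19/0.00409 = 1270 d.
q = Δh / Σ(b_i/K_i) = 10.1 / 1270 = 0.007955 m/day.
In each layer the seepage velocity is v_i = q/n_i, so the layer transit time is t_i = b_i·n_i / q:
  layer 1 (medium sand): t_1 = 9.56 × 0.23 / 0.007955 = 276.4 d
  layer 2 (karst limestone): t_2 = 9.01 × 0.06 / 0.007955 = 67.96 d
  layer 3 (sandy clay): t_3 = 5.19 × 0.09 / 0.007955 = 58.72 d
Total t = Σ t_i = 403.1 days = 1.104 years.

1.10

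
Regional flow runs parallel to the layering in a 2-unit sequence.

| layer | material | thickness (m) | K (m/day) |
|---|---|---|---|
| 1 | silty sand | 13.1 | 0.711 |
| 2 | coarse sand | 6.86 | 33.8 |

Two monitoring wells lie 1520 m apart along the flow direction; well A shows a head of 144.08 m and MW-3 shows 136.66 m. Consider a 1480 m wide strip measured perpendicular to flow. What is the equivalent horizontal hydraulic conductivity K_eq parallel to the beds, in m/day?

Flow is parallel to layering, so each bed carries its own Darcy discharge and the transmissivities add.
Σ(K_i·b_i) = 0.711×13.1 + 33.8×6.86 = 241.2 m²/day.
Total thickness b = 19.96 m, so K_eq = Σ(K_i·b_i)/b = 12.08 m/day.

12.1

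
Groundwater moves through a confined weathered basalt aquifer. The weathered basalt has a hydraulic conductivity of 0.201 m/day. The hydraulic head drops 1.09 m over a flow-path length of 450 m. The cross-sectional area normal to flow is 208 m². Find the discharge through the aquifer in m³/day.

0.101

Hydraulic gradient i = Δh / L = 1.09 / 450 = 0.002422.
Darcy's law: Q = K · A · i = 0.2010 × 208.0 × 0.002422 = 0.1013 m³/day.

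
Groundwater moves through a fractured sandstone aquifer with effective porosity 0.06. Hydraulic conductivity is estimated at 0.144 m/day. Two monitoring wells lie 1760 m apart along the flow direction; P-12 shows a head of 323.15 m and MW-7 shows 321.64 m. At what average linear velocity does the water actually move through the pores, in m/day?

0.00206

Hydraulic gradient i = (323.15 − 321.64) / 1760 = 1.51 / 1760 = 0.0008580.
Darcy flux q = K · i = 0.1440 × 0.0008580 = 0.0001235 m/day.
Seepage velocity v = q / n_e = 0.0001235 / 0.06 = 0.002059 m/day.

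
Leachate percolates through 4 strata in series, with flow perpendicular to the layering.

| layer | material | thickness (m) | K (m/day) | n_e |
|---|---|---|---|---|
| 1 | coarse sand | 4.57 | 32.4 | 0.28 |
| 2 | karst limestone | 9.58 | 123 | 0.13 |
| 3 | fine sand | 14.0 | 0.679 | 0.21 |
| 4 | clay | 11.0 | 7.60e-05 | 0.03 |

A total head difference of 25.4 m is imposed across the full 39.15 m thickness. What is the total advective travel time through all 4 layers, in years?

With flow normal to the layers, continuity requires the same specific discharge q through every layer.
Σ(b_i/K_i) = 4.57/32.4 + 9.58/123 + 14.0/0.679 + 11.0/7.60e-05 = 1.448e+05 d.
q = Δh / Σ(b_i/K_i) = 25.4 / 1.448e+05 = 0.0001755 m/day.
In each layer the seepage velocity is v_i = q/n_i, so the layer transit time is t_i = b_i·n_i / q:
  layer 1 (coarse sand): t_1 = 4.57 × 0.28 / 0.0001755 = 7293 d
  layer 2 (karst limestone): t_2 = 9.58 × 0.13 / 0.0001755 = 7098 d
  layer 3 (fine sand): t_3 = 14.0 × 0.21 / 0.0001755 = 16755 d
  layer 4 (clay): t_4 = 11.0 × 0.03 / 0.0001755 = 1881 d
Total t = Σ t_i = 33026 days = 90.42 years.

90.4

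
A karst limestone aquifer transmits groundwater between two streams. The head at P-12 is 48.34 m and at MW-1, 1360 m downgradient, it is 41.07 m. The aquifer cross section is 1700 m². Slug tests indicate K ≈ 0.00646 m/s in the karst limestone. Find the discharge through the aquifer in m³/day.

5070

Convert K: 0.00646 m/s × 86400 = 558.1 m/day.
Hydraulic gradient i = (48.34 − 41.07) / 1360 = 7.27 / 1360 = 0.005346.
Darcy's law: Q = K · A · i = 558.1 × 1700 × 0.005346 = 5072 m³/day.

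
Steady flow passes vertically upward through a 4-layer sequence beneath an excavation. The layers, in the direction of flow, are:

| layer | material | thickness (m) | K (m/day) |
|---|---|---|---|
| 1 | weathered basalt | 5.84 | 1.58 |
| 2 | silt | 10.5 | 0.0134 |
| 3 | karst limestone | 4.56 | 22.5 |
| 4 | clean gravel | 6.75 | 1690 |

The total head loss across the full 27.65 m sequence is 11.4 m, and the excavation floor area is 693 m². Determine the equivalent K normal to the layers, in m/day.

Flow is perpendicular to layering, so the layers act in series and the equivalent K is the thickness-weighted harmonic mean.
Total thickness L = 5.84 + 10.5 + 4.56 + 6.75 = 27.65 m.
Σ(b_i/K_i) = 5.84/1.58 + 10.5/0.0134 + 4.56/22.5 + 6.75/1690 = 787.5 d.
K_eq = L / Σ(b_i/K_i) = 27.65 / 787.5 = 0.03511 m/day.

0.0351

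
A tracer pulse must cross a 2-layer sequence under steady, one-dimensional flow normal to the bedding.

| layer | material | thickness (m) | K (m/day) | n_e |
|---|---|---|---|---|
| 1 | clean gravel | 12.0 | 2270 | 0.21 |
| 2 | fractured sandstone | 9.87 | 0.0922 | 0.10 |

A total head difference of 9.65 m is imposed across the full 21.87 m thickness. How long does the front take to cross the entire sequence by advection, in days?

38.9

With flow normal to the layers, continuity requires the same specific discharge q through every layer.
Σ(b_i/K_i) = 12.0/2270 + 9.87/0.0922 = 107.1 d.
q = Δh / Σ(b_i/K_i) = 9.65 / 107.1 = 0.09014 m/day.
In each layer the seepage velocity is v_i = q/n_i, so the layer transit time is t_i = b_i·n_i / q:
  layer 1 (clean gravel): t_1 = 12.0 × 0.21 / 0.09014 = 27.96 d
  layer 2 (fractured sandstone): t_2 = 9.87 × 0.10 / 0.09014 = 10.95 d
Total t = Σ t_i = 38.91 days.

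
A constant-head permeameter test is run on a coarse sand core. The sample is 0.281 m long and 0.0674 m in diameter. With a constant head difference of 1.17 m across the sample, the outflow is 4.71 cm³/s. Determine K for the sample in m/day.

27.4

Cross-sectional area A = π·(d/2)² = π × (0.0674/2)² = 0.003568 m².
Convert discharge: 4.71 cm³/s = 4.710e-06 m³/s.
Darcy's law rearranged: K = Q·L / (A·Δh) = 4.710e-06 × 0.281 / (0.003568 × 1.17) = 0.0003171 m/s = 27.39 m/day.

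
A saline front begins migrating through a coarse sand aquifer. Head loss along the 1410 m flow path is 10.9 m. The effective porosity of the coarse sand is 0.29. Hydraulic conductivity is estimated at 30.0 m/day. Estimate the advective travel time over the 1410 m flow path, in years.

4.83

Hydraulic gradient i = Δh / L = 10.9 / 1410 = 0.007730.
Darcy flux q = K · i = 30.00 × 0.007730 = 0.2319 m/day.
Seepage velocity v = q / n_e = 0.2319 / 0.29 = 0.7997 m/day.
Travel time t = L / v = 1410 / 0.7997 = 1763 days = 4.827 years.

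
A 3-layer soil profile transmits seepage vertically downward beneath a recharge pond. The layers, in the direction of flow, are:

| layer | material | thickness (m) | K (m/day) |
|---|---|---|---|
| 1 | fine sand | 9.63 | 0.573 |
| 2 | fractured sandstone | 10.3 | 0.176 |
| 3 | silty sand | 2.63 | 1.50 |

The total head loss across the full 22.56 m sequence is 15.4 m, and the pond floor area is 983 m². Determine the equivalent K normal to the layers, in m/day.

0.293

Flow is perpendicular to layering, so the layers act in series and the equivalent K is the thickness-weighted harmonic mean.
Total thickness L = 9.63 + 10.3 + 2.63 = 22.56 m.
Σ(b_i/K_i) = 9.63/0.573 + 10.3/0.176 + 2.63/1.50 = 77.08 d.
K_eq = L / Σ(b_i/K_i) = 22.56 / 77.08 = 0.2927 m/day.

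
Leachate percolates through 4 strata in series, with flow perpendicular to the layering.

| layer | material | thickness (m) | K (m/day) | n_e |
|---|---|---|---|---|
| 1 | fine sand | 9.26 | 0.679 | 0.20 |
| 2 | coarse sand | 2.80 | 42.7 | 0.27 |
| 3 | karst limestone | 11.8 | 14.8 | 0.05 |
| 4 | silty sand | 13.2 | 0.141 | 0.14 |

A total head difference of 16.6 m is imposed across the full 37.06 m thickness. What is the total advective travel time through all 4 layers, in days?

32.9

With flow normal to the layers, continuity requires the same specific discharge q through every layer.
Σ(b_i/K_i) = 9.26/0.679 + 2.80/42.7 + 11.8/14.8 + 13.2/0.141 = 108.1 d.
q = Δh / Σ(b_i/K_i) = 16.6 / 108.1 = 0.1535 m/day.
In each layer the seepage velocity is v_i = q/n_i, so the layer transit time is t_i = b_i·n_i / q:
  layer 1 (fine sand): t_1 = 9.26 × 0.20 / 0.1535 = 12.06 d
  layer 2 (coarse sand): t_2 = 2.80 × 0.27 / 0.1535 = 4.924 d
  layer 3 (karst limestone): t_3 = 11.8 × 0.05 / 0.1535 = 3.843 d
  layer 4 (silty sand): t_4 = 13.2 × 0.14 / 0.1535 = 12.04 d
Total t = Σ t_i = 32.87 days.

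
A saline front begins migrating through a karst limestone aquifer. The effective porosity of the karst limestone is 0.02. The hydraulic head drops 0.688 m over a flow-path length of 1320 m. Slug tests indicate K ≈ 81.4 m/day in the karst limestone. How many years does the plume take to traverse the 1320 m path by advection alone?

Hydraulic gradient i = Δh / L = 0.688 / 1320 = 0.0005212.
Darcy flux q = K · i = 81.40 × 0.0005212 = 0.04243 m/day.
Seepage velocity v = q / n_e = 0.04243 / 0.02 = 2.121 m/day.
Travel time t = L / v = 1320 / 2.121 = 622.3 days = 1.704 years.

1.70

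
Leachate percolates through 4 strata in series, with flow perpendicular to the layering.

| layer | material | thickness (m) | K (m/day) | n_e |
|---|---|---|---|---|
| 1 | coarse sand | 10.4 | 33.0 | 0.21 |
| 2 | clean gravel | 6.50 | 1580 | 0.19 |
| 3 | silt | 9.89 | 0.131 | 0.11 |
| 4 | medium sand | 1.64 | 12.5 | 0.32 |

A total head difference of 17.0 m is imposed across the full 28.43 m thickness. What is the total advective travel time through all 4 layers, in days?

With flow normal to the layers, continuity requires the same specific discharge q through every layer.
Σ(b_i/K_i) = 10.4/33.0 + 6.50/1580 + 9.89/0.131 + 1.64/12.5 = 75.95 d.
q = Δh / Σ(b_i/K_i) = 17.0 / 75.95 = 0.2238 m/day.
In each layer the seepage velocity is v_i = q/n_i, so the layer transit time is t_i = b_i·n_i / q:
  layer 1 (coarse sand): t_1 = 10.4 × 0.21 / 0.2238 = 9.757 d
  layer 2 (clean gravel): t_2 = 6.50 × 0.19 / 0.2238 = 5.517 d
  layer 3 (silt): t_3 = 9.89 × 0.11 / 0.2238 = 4.860 d
  layer 4 (medium sand): t_4 = 1.64 × 0.32 / 0.2238 = 2.345 d
Total t = Σ t_i = 22.48 days.

22.5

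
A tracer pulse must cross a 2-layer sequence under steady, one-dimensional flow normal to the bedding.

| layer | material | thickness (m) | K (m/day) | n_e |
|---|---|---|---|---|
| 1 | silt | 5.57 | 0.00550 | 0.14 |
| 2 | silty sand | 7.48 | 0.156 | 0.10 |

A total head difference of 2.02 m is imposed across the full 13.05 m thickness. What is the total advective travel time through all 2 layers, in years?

2.20

With flow normal to the layers, continuity requires the same specific discharge q through every layer.
Σ(b_i/K_i) = 5.57/0.00550 + 7.48/0.156 = 1061 d.
q = Δh / Σ(b_i/K_i) = 2.02 / 1061 = 0.001904 m/day.
In each layer the seepage velocity is v_i = q/n_i, so the layer transit time is t_i = b_i·n_i / q:
  layer 1 (silt): t_1 = 5.57 × 0.14 / 0.001904 = 409.5 d
  layer 2 (silty sand): t_2 = 7.48 × 0.10 / 0.001904 = 392.8 d
Total t = Σ t_i = 802.2 days = 2.196 years.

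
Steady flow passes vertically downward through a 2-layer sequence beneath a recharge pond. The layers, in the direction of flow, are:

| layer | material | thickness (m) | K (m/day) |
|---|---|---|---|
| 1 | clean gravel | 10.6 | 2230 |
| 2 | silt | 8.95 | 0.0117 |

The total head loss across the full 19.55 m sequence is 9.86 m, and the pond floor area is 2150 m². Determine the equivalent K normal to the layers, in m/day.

0.0256

Flow is perpendicular to layering, so the layers act in series and the equivalent K is the thickness-weighted harmonic mean.
Total thickness L = 10.6 + 8.95 = 19.55 m.
Σ(b_i/K_i) = 10.6/2230 + 8.95/0.0117 = 765.0 d.
K_eq = L / Σ(b_i/K_i) = 19.55 / 765.0 = 0.02556 m/day.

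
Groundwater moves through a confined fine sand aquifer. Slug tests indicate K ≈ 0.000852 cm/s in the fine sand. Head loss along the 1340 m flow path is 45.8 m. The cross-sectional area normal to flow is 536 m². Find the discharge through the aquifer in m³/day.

Convert K: 0.000852 cm/s × 864 = 0.7361 m/day.
Hydraulic gradient i = Δh / L = 45.8 / 1340 = 0.03418.
Darcy's law: Q = K · A · i = 0.7361 × 536.0 × 0.03418 = 13.49 m³/day.

13.5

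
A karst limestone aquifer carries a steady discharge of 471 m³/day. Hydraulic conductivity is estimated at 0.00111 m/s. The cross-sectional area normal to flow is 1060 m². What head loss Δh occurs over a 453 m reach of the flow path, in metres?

2.10

Convert K: 0.00111 m/s × 86400 = 95.90 m/day.
From Q = K·A·i, i = Q / (K·A) = 471 / (95.90 × 1060) = 0.004633.
Head loss Δh = i · L = 0.004633 × 453 = 2.099 m.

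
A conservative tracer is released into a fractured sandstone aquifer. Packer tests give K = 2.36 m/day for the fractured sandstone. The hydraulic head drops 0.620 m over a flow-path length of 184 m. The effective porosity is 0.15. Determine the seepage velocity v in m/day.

Hydraulic gradient i = Δh / L = 0.620 / 184 = 0.003370.
Darcy flux q = K · i = 2.360 × 0.003370 = 0.007952 m/day.
Seepage velocity v = q / n_e = 0.007952 / 0.15 = 0.05301 m/day.

0.0530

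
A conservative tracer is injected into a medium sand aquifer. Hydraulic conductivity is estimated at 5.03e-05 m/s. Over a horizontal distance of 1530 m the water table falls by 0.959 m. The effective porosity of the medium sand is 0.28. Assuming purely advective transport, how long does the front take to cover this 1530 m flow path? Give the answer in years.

Convert K: 5.03e-05 m/s × 86400 = 4.346 m/day.
Hydraulic gradient i = Δh / L = 0.959 / 1530 = 0.0006268.
Darcy flux q = K · i = 4.346 × 0.0006268 = 0.002724 m/day.
Seepage velocity v = q / n_e = 0.002724 / 0.28 = 0.009729 m/day.
Travel time t = L / v = 1530 / 0.009729 = 1.573e+05 days = 430.6 years.

431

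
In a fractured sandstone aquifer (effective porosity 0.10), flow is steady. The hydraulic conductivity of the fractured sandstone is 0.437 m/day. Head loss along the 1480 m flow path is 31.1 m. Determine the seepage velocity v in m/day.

0.0918

Hydraulic gradient i = Δh / L = 31.1 / 1480 = 0.02101.
Darcy flux q = K · i = 0.4370 × 0.02101 = 0.009183 m/day.
Seepage velocity v = q / n_e = 0.009183 / 0.10 = 0.09183 m/day.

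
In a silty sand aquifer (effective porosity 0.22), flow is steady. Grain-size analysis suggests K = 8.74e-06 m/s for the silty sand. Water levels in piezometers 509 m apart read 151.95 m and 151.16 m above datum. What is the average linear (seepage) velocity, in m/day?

0.00533

Convert K: 8.74e-06 m/s × 86400 = 0.7551 m/day.
Hydraulic gradient i = (151.95 − 151.16) / 509 = 0.79 / 509 = 0.001552.
Darcy flux q = K · i = 0.7551 × 0.001552 = 0.001172 m/day.
Seepage velocity v = q / n_e = 0.001172 / 0.22 = 0.005327 m/day.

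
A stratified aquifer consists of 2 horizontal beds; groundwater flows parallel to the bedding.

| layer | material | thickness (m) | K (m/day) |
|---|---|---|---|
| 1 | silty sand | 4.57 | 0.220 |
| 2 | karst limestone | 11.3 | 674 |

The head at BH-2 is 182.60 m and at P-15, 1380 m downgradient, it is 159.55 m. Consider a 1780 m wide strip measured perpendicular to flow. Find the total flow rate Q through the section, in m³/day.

Flow is parallel to layering, so each bed carries its own Darcy discharge and the transmissivities add.
Σ(K_i·b_i) = 0.220×4.57 + 674×11.3 = 7617 m²/day.
Hydraulic gradient i = (182.60 − 159.55) / 1380 = 23.05 / 1380 = 0.01670.
Q = Σ(K_i·b_i) · W · i = 7617 × 1780 × 0.01670 = 2.265e+05 m³/day.

226000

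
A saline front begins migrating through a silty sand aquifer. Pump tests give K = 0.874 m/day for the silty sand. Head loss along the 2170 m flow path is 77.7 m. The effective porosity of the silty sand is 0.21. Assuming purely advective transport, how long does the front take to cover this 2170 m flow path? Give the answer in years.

Hydraulic gradient i = Δh / L = 77.7 / 2170 = 0.03581.
Darcy flux q = K · i = 0.8740 × 0.03581 = 0.03129 m/day.
Seepage velocity v = q / n_e = 0.03129 / 0.21 = 0.1490 m/day.
Travel time t = L / v = 2170 / 0.1490 = 14562 days = 39.87 years.

39.9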